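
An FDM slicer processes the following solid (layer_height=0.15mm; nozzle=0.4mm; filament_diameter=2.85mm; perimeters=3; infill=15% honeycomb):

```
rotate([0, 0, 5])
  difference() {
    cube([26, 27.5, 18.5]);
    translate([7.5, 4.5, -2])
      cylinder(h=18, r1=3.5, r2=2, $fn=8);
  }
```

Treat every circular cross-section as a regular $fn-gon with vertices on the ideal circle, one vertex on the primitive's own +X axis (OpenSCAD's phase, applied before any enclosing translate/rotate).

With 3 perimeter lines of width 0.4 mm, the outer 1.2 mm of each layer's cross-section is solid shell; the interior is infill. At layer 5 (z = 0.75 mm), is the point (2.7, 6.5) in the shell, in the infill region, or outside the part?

infill

At z = 0.75 mm: the cube (footprint 26×27.5) is included at this height; the cone at (7.5, 4.5) contributes a regular 8-gon of circumradius 3.271 (interpolated between r1=3.5 and r2=2 at t=0.153); After the difference (first − rest): starting from the 26×27.5 cube, the cone at (7.5, 4.5) lies wholly inside it (removes its full 30.26 mm² and its 20.03 mm outline becomes a hole wall) — 1 connected region with 1 hole; (whole slice rotated 5° about Z — lengths, areas and connectivity unchanged). Overall, the cross-section is one region with 1 hole. Undo the 5° rotation: the query point maps to (3.256, 6.240) in the un-rotated model frame. The nearest boundary edge runs (5.19, 6.81)→(4.23, 4.50); distance from the point to it = 1.56 mm. The point is inside the cross-section and 1.56 mm from the nearest boundary — more than the 1.2 mm shell width (3 × 0.4), so it's in the infill interior.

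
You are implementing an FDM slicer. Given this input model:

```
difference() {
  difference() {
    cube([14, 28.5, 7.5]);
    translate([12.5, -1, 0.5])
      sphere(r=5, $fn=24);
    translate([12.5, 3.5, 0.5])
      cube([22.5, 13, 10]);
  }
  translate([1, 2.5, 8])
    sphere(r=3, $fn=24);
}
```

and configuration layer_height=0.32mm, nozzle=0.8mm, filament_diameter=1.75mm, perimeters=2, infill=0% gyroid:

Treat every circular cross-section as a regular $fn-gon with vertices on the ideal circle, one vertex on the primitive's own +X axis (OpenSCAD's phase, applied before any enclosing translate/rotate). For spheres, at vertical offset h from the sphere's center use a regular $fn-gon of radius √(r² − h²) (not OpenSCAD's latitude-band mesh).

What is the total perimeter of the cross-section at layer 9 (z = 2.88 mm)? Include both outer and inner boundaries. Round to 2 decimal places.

At z = 2.88 mm: the cube (footprint 14×28.5) is included at this height (perimeter 85.00 mm); the r=5 sphere at (12.5, -1) contributes a regular 24-gon of circumradius √(5²−2.38²) = 4.397 (perimeter = 2·24·4.397·sin(180°/24) = 27.55 mm); the cube at (12.5, 3.5) is present — its section is the full 22.5×13 rectangle (perimeter 71.00 mm); After the difference (first − rest): starting from the 14×28.5 cube, the r=5 sphere at (12.5, -1) partially overlaps it — only the 15.61 mm² overlap (of its 60.05 mm²) is removed, clipping the outline; the 22.5×13 cube at (12.5, 3.5) partially overlaps it — only the 19.50 mm² overlap (of its 292.50 mm²) is removed, clipping the outline — boundary = 86.56 mm; the sphere at (1, 2.5) is not intersected at this z (|z−center|=5.120 > r=3); After the difference (first − rest): none of the subtracted shapes is present at this height, so the result so far is unchanged — boundary = 86.56 mm. Overall, the cross-section is a single solid region. Total boundary length (outer) = 86.56 mm.

86.56 mm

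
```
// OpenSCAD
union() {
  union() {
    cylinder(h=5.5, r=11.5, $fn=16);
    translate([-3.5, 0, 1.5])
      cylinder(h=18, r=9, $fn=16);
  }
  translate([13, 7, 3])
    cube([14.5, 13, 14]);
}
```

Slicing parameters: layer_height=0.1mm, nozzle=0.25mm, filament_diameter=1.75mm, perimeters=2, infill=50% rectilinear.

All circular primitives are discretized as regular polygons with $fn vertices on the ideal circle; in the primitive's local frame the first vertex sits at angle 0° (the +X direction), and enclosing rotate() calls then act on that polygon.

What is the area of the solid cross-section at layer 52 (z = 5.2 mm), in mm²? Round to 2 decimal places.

At z = 5.2 mm: the r=11.5 cylinder gives a regular 16-gon of circumradius 11.5 (constant along its height) (area = (16/2)·11.500²·sin(360°/16) = 404.88 mm²); the r=9 cylinder at (-3.5, 0) gives a regular 16-gon of circumradius 9 (constant along its height) (area = (16/2)·9.000²·sin(360°/16) = 247.98 mm²); Merging all regions: the regions partially overlap — summed areas 652.86 mm² minus the doubly-counted overlap 237.08 mm² gives 415.78 mm² — area = 415.78 mm²; the cube at (13, 7) (footprint 14.5×13) is included at this height (area 188.50 mm²); Merging all regions: the 2 present regions are separate (no shared area or edge), so areas and boundary lengths simply add and each stays a separate island — area = 604.28 mm². Overall, the cross-section has 2 separate islands. Net area = 604.28 mm².

604.28 mm²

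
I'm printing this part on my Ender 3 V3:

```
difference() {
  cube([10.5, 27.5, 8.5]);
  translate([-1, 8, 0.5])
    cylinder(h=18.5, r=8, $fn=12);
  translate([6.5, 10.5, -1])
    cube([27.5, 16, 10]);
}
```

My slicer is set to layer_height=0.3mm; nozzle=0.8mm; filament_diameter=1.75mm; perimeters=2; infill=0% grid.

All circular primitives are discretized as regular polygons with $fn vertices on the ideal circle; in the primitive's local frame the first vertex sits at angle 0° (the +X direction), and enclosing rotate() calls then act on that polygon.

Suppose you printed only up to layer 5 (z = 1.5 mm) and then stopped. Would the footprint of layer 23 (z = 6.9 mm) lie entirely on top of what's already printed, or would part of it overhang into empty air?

entirely on top

Compare the two slices. At z = 1.5: the cube is present — its section is the full 10.5×27.5 rectangle (area 288.75 mm²); the r=8 cylinder at (-1, 8) contributes a regular 12-gon of circumradius 8 (area = (12/2)·8.000²·sin(360°/12) = 192.00 mm²); the cube at (6.5, 10.5) is present — its section is the full 27.5×16 rectangle (area 440.00 mm²); Subtracting the remaining from the first: starting from the 10.5×27.5 cube (288.75 mm²), the r=8 cylinder at (-1, 8) partially overlaps it — only the 80.27 mm² overlap (of its 192.00 mm²) is removed, clipping the outline; the 27.5×16 cube at (6.5, 10.5) partially overlaps it — only the 64.00 mm² overlap (of its 440.00 mm²) is removed, clipping the outline — area = 144.48 mm². At z = 6.9: the cube is present — its section is the full 10.5×27.5 rectangle (area 288.75 mm²); the r=8 cylinder at (-1, 8) contributes a regular 12-gon of circumradius 8 (area = (12/2)·8.000²·sin(360°/12) = 192.00 mm²); the cube at (6.5, 10.5) is present — its section is the full 27.5×16 rectangle (area 440.00 mm²); After the difference (first − rest): starting from the 10.5×27.5 cube (288.75 mm²), the r=8 cylinder at (-1, 8) partially overlaps it — only the 80.27 mm² overlap (of its 192.00 mm²) is removed, clipping the outline; the 27.5×16 cube at (6.5, 10.5) partially overlaps it — only the 64.00 mm² overlap (of its 440.00 mm²) is removed, clipping the outline — area = 144.48 mm². Checking containment: the cross-section at z = 6.9 is a subset of the cross-section at z = 1.5.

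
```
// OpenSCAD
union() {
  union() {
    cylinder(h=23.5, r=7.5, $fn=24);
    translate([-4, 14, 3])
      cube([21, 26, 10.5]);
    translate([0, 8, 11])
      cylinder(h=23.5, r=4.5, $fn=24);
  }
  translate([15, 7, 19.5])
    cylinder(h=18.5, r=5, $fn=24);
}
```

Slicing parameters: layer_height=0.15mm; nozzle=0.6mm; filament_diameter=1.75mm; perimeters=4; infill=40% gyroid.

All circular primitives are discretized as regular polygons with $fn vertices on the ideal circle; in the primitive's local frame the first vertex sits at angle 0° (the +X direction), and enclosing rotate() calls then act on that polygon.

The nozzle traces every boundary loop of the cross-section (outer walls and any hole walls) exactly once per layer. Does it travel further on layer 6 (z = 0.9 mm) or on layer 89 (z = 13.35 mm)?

Layer 6 (z = 0.9): the cylinder: section is a regular 24-gon, circumradius r=7.5 (perimeter = 2·24·7.500·sin(180°/24) = 46.99 mm); the cube at (-4, 14) does not reach this height (z outside [3, 13.5]); the cylinder at (0, 8) is absent (z outside [11, 34.5]); Combining (union): only the r=7.5 cylinder is present, so the union is just that shape — boundary = 46.99 mm; the cylinder at (15, 7) is absent (z outside [19.5, 38]); Combining (union): only that combined region is present, so the union is just that shape — boundary = 46.99 mm. So its perimeter = 46.99 mm. Layer 89 (z = 13.35): the r=7.5 cylinder contributes a regular 24-gon of circumradius 7.5 (perimeter = 2·24·7.500·sin(180°/24) = 46.99 mm); the cube at (-4, 14) (footprint 21×26) is included at this height (perimeter 94.00 mm); the cylinder at (0, 8): section is a regular 24-gon, circumradius r=4.5 (perimeter = 2·24·4.500·sin(180°/24) = 28.19 mm); Taking the union: the regions partially overlap (shared area 22.87 mm²), so the edge portions inside another operand are dropped and the merged outline is re-measured after clipping — boundary = 150.04 mm; the cylinder at (15, 7) does not reach this height (z outside [19.5, 38]); Combining (union): only the result so far is present, so the union is just that shape — boundary = 150.04 mm. So its perimeter = 150.04 mm. Layer 89 is larger (150.04 vs 46.99 mm).

layer 89 (z = 13.35 mm)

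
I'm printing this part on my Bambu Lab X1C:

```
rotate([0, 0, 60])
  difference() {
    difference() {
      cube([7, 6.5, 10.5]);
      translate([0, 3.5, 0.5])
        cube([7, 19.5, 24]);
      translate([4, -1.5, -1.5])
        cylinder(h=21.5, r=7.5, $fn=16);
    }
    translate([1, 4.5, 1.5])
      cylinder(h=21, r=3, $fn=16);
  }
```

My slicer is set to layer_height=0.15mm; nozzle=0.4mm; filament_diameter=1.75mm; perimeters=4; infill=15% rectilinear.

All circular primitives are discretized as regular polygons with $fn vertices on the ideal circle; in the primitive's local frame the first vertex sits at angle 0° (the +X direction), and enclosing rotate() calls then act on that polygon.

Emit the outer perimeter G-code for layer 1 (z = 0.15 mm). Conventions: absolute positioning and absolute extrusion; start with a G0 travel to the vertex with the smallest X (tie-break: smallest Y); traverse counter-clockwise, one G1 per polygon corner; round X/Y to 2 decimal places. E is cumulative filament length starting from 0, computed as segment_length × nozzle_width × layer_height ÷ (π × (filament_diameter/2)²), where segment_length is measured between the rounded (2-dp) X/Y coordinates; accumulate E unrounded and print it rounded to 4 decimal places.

G0 X-5.63 Y3.25 Z0.15
G1 X-4.05 Y2.34 E0.0455
G1 X-4.14 Y3.69 E0.0792
G1 X-3.20 Y6.46 E0.1522
G1 X-1.27 Y8.66 E0.2252
G1 X-1.13 Y8.73 E0.2291
G1 X-2.13 Y9.31 E0.2579
G1 X-5.63 Y3.25 E0.4325

At z = 0.15 mm: the 7×6.5 cube contributes its full rectangle; the cube at (0, 3.5) does not reach this height (z outside [0.5, 24.5]); the r=7.5 cylinder at (4, -1.5) contributes a regular 16-gon of circumradius 7.5; After the difference (first − rest): starting from the 7×6.5 cube, the r=7.5 cylinder at (4, -1.5) partially overlaps it — only the 39.21 mm² overlap (of its 172.21 mm²) is removed, clipping the outline — 1 connected region; the cylinder at (1, 4.5) does not reach this height (z outside [1.5, 22.5]); Taking the first minus the rest: none of the subtracted shapes is present at this height, so that combined region is unchanged — 1 connected region; (rotated 60° about Z; rotation is an isometry so areas/perimeters/island counts are preserved). The outline is a single polygon with 7 vertices. Extrusion per mm of travel: 0.4 × 0.15 / (π × 0.875²) = 0.024945. Accumulating E over each segment gives final E = 0.4325.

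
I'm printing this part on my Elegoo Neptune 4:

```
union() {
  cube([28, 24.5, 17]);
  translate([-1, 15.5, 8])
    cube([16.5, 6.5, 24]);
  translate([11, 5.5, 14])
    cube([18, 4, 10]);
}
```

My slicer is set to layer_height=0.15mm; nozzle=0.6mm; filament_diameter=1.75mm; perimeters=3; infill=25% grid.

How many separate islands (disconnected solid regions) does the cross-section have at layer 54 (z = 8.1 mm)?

At z = 8.1 mm: the 28×24.5 cube contributes its full rectangle; the cube at (-1, 15.5) is present — its section is the full 16.5×6.5 rectangle; the cube at (11, 5.5) is absent (z outside [14, 24]); Combining (union): the regions partially overlap (shared area 100.75 mm²), so overlapping operands fuse into one piece — 1 connected region. Overall, the cross-section is a single solid region. Island count = 1.

1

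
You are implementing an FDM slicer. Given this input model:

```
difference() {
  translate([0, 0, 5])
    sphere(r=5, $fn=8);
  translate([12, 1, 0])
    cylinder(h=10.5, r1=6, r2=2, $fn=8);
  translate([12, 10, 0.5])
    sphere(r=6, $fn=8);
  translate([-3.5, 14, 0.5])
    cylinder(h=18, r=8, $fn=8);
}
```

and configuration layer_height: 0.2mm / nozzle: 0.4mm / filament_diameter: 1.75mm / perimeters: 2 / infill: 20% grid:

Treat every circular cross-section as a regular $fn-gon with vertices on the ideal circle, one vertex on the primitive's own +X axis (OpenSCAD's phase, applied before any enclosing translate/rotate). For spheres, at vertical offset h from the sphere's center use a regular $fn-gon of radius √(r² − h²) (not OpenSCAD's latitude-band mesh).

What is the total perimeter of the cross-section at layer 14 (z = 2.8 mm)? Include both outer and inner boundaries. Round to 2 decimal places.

At z = 2.8 mm: the r=5 sphere slices to a regular 8-gon of circumradius 4.490 (√(r²−h²) with h=2.2 from center) (perimeter = 2·8·4.490·sin(180°/8) = 27.49 mm); the cone at (12, 1): at t=0.267 of its height the radius interpolates to r₁+(r₂−r₁)t = 4.933, giving a regular 8-gon of that circumradius (perimeter = 2·8·4.933·sin(180°/8) = 30.21 mm); the r=6 sphere at (12, 10) contributes a regular 8-gon of circumradius √(6²−2.3²) = 5.542 (perimeter = 2·8·5.542·sin(180°/8) = 33.93 mm); the r=8 cylinder at (-3.5, 14) contributes a regular 8-gon of circumradius 8 (perimeter = 2·8·8.000·sin(180°/8) = 48.98 mm); Taking the first minus the rest: starting from the r=5 sphere, the cone at (12, 1) misses the remaining region (no effect); the r=6 sphere at (12, 10) misses the remaining region (no effect); the r=8 cylinder at (-3.5, 14) misses the remaining region (no effect) — boundary = 27.49 mm. Overall, the cross-section is a single solid region. Total boundary length (outer) = 27.49 mm.

27.49 mm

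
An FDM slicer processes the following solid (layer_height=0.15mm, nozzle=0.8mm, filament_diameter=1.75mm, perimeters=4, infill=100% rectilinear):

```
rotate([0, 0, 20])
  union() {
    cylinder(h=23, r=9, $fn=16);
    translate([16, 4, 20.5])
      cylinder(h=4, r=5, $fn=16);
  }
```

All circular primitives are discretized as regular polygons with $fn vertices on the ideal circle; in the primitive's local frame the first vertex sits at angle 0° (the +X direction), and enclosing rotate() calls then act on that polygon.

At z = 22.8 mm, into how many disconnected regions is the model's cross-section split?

At z = 22.8 mm: the cylinder: section is a regular 16-gon, circumradius r=9; the r=5 cylinder at (16, 4) gives a regular 16-gon of circumradius 5 (constant along its height); Merging all regions: the 2 present regions are separate (no shared area or edge), so areas and boundary lengths simply add and each stays a separate island — 2 connected regions; (rotated 20° about Z; rotation is an isometry so areas/perimeters/island counts are preserved). The result has 2 disconnected regions.

2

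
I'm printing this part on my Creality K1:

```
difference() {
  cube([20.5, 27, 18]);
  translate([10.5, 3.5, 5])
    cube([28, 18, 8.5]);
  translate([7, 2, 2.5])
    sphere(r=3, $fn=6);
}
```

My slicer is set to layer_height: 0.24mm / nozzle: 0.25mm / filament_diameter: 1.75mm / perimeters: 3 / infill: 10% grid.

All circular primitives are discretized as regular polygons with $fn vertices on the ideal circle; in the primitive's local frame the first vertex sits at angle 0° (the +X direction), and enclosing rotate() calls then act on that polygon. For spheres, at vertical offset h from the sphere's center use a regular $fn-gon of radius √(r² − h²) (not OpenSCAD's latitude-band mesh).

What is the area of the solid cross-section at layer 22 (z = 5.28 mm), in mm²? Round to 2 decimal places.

370.20 mm²

At z = 5.28 mm: the cube (footprint 20.5×27) is included at this height (area 553.50 mm²); the cube at (10.5, 3.5) is present — its section is the full 28×18 rectangle (area 504.00 mm²); the r=3 sphere at (7, 2) slices to a regular 6-gon of circumradius 1.128 (√(r²−h²) with h=2.78 from center) (area = (6/2)·1.128²·sin(360°/6) = 3.30 mm²); Taking the first minus the rest: starting from the 20.5×27 cube (553.50 mm²), the 28×18 cube at (10.5, 3.5) partially overlaps it — only the 180.00 mm² overlap (of its 504.00 mm²) is removed, clipping the outline; the r=3 sphere at (7, 2) lies wholly inside it (removes its full 3.30 mm² and its 6.77 mm outline becomes a hole wall) — area = 370.20 mm². Overall, the cross-section is one region with 1 hole. Net area = 370.20 mm².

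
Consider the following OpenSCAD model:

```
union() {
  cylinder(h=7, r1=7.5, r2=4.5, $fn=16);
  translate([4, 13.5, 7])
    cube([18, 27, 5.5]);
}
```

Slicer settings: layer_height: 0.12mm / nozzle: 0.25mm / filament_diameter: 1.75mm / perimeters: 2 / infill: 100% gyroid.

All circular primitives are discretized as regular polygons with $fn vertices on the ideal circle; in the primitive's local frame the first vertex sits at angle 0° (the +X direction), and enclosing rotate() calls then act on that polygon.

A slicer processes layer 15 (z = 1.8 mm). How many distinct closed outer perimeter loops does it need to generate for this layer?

At z = 1.8 mm: the cone contributes a regular 16-gon of circumradius 6.729 (interpolated between r1=7.5 and r2=4.5 at t=0.257); the cube at (4, 13.5) is absent (z outside [7, 12.5]); Combining (union): only the cone is present, so the union is just that shape — 1 connected region. The result has 1 disconnected region.

1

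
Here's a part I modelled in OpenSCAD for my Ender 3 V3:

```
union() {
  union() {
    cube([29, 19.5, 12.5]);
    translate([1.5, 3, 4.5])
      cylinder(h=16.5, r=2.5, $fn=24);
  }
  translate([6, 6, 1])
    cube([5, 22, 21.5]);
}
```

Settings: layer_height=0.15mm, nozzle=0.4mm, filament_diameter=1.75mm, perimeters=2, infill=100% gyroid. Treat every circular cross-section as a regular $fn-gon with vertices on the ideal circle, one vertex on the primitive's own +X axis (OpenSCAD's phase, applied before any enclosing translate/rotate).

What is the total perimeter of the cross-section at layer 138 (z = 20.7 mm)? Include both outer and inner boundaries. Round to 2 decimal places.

69.66 mm

At z = 20.7 mm: the cube does not reach this height (z outside [0, 12.5]); the r=2.5 cylinder at (1.5, 3) contributes a regular 24-gon of circumradius 2.5 (perimeter = 2·24·2.500·sin(180°/24) = 15.66 mm); Combining (union): only the r=2.5 cylinder at (1.5, 3) is present, so the union is just that shape — boundary = 15.66 mm; the cube at (6, 6) is present — its section is the full 5×22 rectangle (perimeter 54.00 mm); Taking the union: the 2 present regions are separate (no shared area or edge), so areas and boundary lengths simply add and each stays a separate island — boundary = 69.66 mm. Overall, the cross-section has 2 separate islands. Total boundary length (outer) = 69.66 mm.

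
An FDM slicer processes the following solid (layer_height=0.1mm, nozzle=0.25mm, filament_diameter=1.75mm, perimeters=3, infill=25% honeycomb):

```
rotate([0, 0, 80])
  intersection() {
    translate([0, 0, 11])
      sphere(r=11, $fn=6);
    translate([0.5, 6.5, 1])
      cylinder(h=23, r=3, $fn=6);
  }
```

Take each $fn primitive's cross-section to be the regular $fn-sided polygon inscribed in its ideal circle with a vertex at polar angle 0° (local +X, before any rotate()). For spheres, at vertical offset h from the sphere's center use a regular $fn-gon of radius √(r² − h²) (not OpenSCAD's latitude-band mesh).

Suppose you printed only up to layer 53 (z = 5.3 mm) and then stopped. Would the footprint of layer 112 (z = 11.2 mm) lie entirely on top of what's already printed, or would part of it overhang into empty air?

Compare the two slices. At z = 5.3: the r=11 sphere contributes a regular 6-gon of circumradius √(11²−5.7²) = 9.408 (area = (6/2)·9.408²·sin(360°/6) = 229.96 mm²); the r=3 cylinder at (0.5, 6.5) gives a regular 6-gon of circumradius 3 (constant along its height) (area = (6/2)·3.000²·sin(360°/6) = 23.38 mm²); After intersecting: the r=3 cylinder at (0.5, 6.5) partially overlaps the r=11 sphere; clipping to the common part keeps 20.01 mm² — area = 20.01 mm²; (rotated 80° about Z; rotation is an isometry so areas/perimeters/island counts are preserved). At z = 11.2: the r=11 sphere slices to a regular 6-gon of circumradius 10.998 (√(r²−h²) with h=0.2 from center) (area = (6/2)·10.998²·sin(360°/6) = 314.26 mm²); the cylinder at (0.5, 6.5): section is a regular 6-gon, circumradius r=3 (area = (6/2)·3.000²·sin(360°/6) = 23.38 mm²); After intersecting: the r=3 cylinder at (0.5, 6.5) lies inside the r=11 sphere, so the common part is the r=3 cylinder at (0.5, 6.5) itself — area = 23.38 mm²; (rotated 80° about Z; rotation is an isometry so areas/perimeters/island counts are preserved). Checking containment: at z = 11.2 the cross-section extends beyond the z = 5.3 cross-section by about 3.37 mm².

part overhangs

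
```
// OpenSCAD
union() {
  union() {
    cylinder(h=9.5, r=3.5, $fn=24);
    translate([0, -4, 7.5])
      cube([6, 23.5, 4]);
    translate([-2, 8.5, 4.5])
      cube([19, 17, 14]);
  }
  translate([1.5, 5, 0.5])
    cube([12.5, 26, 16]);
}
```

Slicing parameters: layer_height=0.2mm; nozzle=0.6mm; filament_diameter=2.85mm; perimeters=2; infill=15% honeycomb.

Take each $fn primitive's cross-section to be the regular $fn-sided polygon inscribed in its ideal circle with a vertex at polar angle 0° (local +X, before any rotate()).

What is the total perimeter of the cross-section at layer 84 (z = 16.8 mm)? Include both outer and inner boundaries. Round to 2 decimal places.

72.00 mm

At z = 16.8 mm: the cylinder is not intersected at this z (z outside [0, 9.5]); the cube at (0, -4) does not reach this height (z outside [7.5, 11.5]); the cube at (-2, 8.5) (footprint 19×17) is included at this height (perimeter 72.00 mm); Taking the union: only the 19×17 cube at (-2, 8.5) is present, so the union is just that shape — boundary = 72.00 mm; the cube at (1.5, 5) is not intersected at this z (z outside [0.5, 16.5]); Taking the union: only the result so far is present, so the union is just that shape — boundary = 72.00 mm. Overall, the cross-section is a single solid region. Total boundary length (outer) = 72.00 mm.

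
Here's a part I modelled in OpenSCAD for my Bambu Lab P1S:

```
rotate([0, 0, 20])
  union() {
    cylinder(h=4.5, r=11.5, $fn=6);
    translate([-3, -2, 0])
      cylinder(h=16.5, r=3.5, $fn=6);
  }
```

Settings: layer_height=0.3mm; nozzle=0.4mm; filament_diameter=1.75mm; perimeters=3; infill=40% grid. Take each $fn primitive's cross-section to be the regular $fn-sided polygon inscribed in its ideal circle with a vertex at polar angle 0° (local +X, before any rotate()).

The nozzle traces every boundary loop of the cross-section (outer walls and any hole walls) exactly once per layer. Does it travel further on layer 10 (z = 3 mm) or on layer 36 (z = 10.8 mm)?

layer 10 (z = 3 mm)

Layer 10 (z = 3): the r=11.5 cylinder contributes a regular 6-gon of circumradius 11.5 (perimeter = 2·6·11.500·sin(180°/6) = 69.00 mm); the r=3.5 cylinder at (-3, -2) gives a regular 6-gon of circumradius 3.5 (constant along its height) (perimeter = 2·6·3.500·sin(180°/6) = 21.00 mm); Combining (union): the r=3.5 cylinder at (-3, -2) lies entirely inside the r=11.5 cylinder, so the union is just the r=11.5 cylinder — boundary = 69.00 mm; (whole slice rotated 20° about Z — lengths, areas and connectivity unchanged). So its perimeter = 69.00 mm. Layer 36 (z = 10.8): the cylinder is not intersected at this z (z outside [0, 4.5]); the r=3.5 cylinder at (-3, -2) gives a regular 6-gon of circumradius 3.5 (constant along its height) (perimeter = 2·6·3.500·sin(180°/6) = 21.00 mm); Merging all regions: only the r=3.5 cylinder at (-3, -2) is present, so the union is just that shape — boundary = 21.00 mm; (whole slice rotated 20° about Z — lengths, areas and connectivity unchanged). So its perimeter = 21.00 mm. Layer 10 is larger (69.00 vs 21.00 mm).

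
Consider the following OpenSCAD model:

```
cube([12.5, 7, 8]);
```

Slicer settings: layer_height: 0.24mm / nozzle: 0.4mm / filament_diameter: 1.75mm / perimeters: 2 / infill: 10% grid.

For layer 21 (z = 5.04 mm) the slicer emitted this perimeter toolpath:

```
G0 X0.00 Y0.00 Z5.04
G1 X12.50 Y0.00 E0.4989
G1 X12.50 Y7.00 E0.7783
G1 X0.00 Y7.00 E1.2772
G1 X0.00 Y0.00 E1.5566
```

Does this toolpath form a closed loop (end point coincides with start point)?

Start point (G0): (0.00, 0.00). End point (last G1): the path returns to the start — closed.

yes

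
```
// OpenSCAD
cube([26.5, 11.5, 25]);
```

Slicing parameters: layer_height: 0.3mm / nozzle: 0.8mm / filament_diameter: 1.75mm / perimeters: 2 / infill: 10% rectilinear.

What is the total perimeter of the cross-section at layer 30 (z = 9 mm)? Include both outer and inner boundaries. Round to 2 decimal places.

76.00 mm

At z = 9 mm: the cube is present — its section is the full 26.5×11.5 rectangle (perimeter 76.00 mm). Overall, the cross-section is a single solid region. Total boundary length (outer) = 76.00 mm.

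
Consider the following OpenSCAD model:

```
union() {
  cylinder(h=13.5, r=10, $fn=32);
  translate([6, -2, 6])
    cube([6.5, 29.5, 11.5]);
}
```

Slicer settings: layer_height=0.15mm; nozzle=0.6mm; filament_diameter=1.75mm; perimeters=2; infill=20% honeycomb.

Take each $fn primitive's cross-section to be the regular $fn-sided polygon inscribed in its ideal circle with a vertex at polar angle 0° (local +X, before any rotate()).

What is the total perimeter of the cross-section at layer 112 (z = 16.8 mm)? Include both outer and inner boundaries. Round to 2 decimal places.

72.00 mm

At z = 16.8 mm: the cylinder is absent (z outside [0, 13.5]); the cube at (6, -2) (footprint 6.5×29.5) is included at this height (perimeter 72.00 mm); Merging all regions: only the 6.5×29.5 cube at (6, -2) is present, so the union is just that shape — boundary = 72.00 mm. Overall, the cross-section is a single solid region. Total boundary length (outer) = 72.00 mm.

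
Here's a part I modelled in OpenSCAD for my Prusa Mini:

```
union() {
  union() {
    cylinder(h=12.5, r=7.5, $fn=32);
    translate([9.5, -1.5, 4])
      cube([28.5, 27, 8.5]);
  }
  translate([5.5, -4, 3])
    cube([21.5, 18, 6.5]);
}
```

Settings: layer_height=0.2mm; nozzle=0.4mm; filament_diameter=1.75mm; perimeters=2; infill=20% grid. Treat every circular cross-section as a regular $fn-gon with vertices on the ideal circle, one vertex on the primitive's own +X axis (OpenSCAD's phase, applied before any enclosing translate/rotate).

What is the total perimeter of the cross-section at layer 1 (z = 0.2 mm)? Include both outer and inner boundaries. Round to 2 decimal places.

At z = 0.2 mm: the cylinder: section is a regular 32-gon, circumradius r=7.5 (perimeter = 2·32·7.500·sin(180°/32) = 47.05 mm); the cube at (9.5, -1.5) is not intersected at this z (z outside [4, 12.5]); Merging all regions: only the r=7.5 cylinder is present, so the union is just that shape — boundary = 47.05 mm; the cube at (5.5, -4) is not intersected at this z (z outside [3, 9.5]); Combining (union): only that combined region is present, so the union is just that shape — boundary = 47.05 mm. Overall, the cross-section is a single solid region. Total boundary length (outer) = 47.05 mm.

47.05 mm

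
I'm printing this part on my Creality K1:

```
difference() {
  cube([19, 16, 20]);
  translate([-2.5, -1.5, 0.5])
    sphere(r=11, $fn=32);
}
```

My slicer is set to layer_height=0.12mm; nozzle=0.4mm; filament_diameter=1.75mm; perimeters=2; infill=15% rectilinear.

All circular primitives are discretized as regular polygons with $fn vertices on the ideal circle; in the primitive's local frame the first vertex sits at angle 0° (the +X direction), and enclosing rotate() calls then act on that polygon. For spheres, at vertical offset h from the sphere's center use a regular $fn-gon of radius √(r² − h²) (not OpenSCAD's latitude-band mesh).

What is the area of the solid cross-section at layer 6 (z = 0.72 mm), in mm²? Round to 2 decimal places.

At z = 0.72 mm: the 19×16 cube contributes its full rectangle (area 304.00 mm²); the r=11 sphere at (-2.5, -1.5) contributes a regular 32-gon of circumradius √(11²−0.22²) = 10.998 (area = (32/2)·10.998²·sin(360°/32) = 377.54 mm²); After the difference (first − rest): starting from the 19×16 cube (304.00 mm²), the r=11 sphere at (-2.5, -1.5) partially overlaps it — only the 54.58 mm² overlap (of its 377.54 mm²) is removed, clipping the outline — area = 249.42 mm². Overall, the cross-section is a single solid region. Net area = 249.42 mm².

249.42 mm²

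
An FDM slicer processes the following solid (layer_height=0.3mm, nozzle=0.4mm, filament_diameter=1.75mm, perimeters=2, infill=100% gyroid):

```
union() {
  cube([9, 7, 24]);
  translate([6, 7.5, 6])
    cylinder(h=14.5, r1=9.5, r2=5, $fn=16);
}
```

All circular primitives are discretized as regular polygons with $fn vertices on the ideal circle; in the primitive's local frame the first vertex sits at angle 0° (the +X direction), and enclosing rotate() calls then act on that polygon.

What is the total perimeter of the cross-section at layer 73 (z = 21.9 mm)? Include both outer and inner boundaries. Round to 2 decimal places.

32.00 mm

At z = 21.9 mm: the 9×7 cube contributes its full rectangle (perimeter 32.00 mm); the cone at (6, 7.5) does not reach this height (z outside [6, 20.5]); Merging all regions: only the 9×7 cube is present, so the union is just that shape — boundary = 32.00 mm. Overall, the cross-section is a single solid region. Total boundary length (outer) = 32.00 mm.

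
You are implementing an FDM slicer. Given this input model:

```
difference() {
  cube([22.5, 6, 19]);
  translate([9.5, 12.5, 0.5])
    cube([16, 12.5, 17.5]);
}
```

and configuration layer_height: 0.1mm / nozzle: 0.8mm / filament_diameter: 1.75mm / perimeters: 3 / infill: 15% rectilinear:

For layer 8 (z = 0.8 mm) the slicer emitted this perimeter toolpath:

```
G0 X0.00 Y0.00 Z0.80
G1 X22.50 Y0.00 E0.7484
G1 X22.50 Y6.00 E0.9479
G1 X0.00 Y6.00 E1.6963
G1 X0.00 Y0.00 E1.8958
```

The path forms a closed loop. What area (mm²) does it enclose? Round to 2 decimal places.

135.00 mm²

Apply the shoelace formula to the sequence of (X, Y) vertices; enclosed area = 135.00 mm².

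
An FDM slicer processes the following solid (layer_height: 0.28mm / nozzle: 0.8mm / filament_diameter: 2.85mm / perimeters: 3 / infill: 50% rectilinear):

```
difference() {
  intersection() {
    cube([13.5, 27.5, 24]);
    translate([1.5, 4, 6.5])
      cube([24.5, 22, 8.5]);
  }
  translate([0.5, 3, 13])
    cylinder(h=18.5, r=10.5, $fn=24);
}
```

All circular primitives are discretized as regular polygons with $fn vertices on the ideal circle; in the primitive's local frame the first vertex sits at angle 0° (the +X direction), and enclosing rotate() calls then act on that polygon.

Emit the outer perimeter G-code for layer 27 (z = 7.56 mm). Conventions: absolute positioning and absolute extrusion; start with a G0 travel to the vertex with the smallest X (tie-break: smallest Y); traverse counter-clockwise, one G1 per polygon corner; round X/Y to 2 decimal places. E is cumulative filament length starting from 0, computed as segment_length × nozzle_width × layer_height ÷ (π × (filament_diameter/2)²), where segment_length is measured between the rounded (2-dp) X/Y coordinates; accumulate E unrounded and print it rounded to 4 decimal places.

G0 X1.50 Y4.00 Z7.56
G1 X13.50 Y4.00 E0.4214
G1 X13.50 Y26.00 E1.1938
G1 X1.50 Y26.00 E1.6152
G1 X1.50 Y4.00 E2.3877

At z = 7.56 mm: the cube (footprint 13.5×27.5) is included at this height; the 24.5×22 cube at (1.5, 4) contributes its full rectangle; Keeping only the common overlap: the 24.5×22 cube at (1.5, 4) partially overlaps the 13.5×27.5 cube; clipping to the common part keeps 264.00 mm² — 1 connected region; the cylinder at (0.5, 3) is absent (z outside [13, 31.5]); After the difference (first − rest): none of the subtracted shapes is present at this height, so that combined region is unchanged — 1 connected region. The outline is a single polygon with 4 vertices. Extrusion per mm of travel: 0.8 × 0.28 / (π × 1.425²) = 0.035113. Accumulating E over each segment gives final E = 2.3877.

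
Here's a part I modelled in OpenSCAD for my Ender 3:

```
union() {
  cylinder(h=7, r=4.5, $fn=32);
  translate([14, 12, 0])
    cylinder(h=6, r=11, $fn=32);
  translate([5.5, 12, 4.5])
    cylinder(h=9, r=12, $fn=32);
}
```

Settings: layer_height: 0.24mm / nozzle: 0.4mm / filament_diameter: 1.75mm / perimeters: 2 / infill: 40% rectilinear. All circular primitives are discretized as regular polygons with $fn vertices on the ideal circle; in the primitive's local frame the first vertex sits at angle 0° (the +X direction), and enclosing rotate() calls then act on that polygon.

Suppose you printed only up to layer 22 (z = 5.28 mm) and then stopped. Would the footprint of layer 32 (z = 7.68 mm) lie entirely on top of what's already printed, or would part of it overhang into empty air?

entirely on top

Compare the two slices. At z = 5.28: the r=4.5 cylinder contributes a regular 32-gon of circumradius 4.5 (area = (32/2)·4.500²·sin(360°/32) = 63.21 mm²); the cylinder at (14, 12): section is a regular 32-gon, circumradius r=11 (area = (32/2)·11.000²·sin(360°/32) = 377.69 mm²); the r=12 cylinder at (5.5, 12) contributes a regular 32-gon of circumradius 12 (area = (32/2)·12.000²·sin(360°/32) = 449.49 mm²); Merging all regions: the regions partially overlap — summed areas 890.39 mm² minus the doubly-counted overlap 240.38 mm² gives 650.01 mm² — area = 650.01 mm². At z = 7.68: the cylinder is not intersected at this z (z outside [0, 7]); the cylinder at (14, 12) is absent (z outside [0, 6]); the cylinder at (5.5, 12): section is a regular 32-gon, circumradius r=12 (area = (32/2)·12.000²·sin(360°/32) = 449.49 mm²); Taking the union: only the r=12 cylinder at (5.5, 12) is present, so the union is just that shape — area = 449.49 mm². Checking containment: the cross-section at z = 7.68 is a subset of the cross-section at z = 5.28.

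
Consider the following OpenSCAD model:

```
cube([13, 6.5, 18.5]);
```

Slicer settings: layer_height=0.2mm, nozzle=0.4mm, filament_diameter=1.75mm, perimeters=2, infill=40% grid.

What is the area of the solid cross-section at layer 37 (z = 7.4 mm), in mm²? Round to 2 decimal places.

At z = 7.4 mm: the 13×6.5 cube contributes its full rectangle (area 84.50 mm²). Overall, the cross-section is a single solid region. Net area = 84.50 mm².

84.50 mm²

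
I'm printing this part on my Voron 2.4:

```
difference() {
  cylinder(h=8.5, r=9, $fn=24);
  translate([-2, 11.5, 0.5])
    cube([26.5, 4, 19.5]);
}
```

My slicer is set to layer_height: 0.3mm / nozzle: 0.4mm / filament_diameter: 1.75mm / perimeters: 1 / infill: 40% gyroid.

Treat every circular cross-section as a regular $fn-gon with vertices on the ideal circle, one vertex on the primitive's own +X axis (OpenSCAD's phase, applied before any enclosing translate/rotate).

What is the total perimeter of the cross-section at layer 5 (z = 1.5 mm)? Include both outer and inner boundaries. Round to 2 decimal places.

56.39 mm

At z = 1.5 mm: the cylinder: section is a regular 24-gon, circumradius r=9 (perimeter = 2·24·9.000·sin(180°/24) = 56.39 mm); the cube at (-2, 11.5) (footprint 26.5×4) is included at this height (perimeter 61.00 mm); Taking the first minus the rest: starting from the r=9 cylinder, the 26.5×4 cube at (-2, 11.5) misses the remaining region (no effect) — boundary = 56.39 mm. Overall, the cross-section is a single solid region. Total boundary length (outer) = 56.39 mm.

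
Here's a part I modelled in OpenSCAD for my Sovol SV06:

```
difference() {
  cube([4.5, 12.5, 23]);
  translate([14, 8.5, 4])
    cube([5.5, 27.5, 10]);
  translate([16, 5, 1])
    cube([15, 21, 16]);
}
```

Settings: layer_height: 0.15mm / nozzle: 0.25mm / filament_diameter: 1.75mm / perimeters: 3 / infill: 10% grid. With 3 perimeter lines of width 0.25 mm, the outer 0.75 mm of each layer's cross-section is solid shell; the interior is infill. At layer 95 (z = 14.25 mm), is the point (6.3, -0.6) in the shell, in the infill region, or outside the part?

outside

At z = 14.25 mm: the 4.5×12.5 cube contributes its full rectangle; the cube at (14, 8.5) does not reach this height (z outside [4, 14]); the cube at (16, 5) (footprint 15×21) is included at this height; After the difference (first − rest): starting from the 4.5×12.5 cube, the 15×21 cube at (16, 5) misses the remaining region (no effect) — 1 connected region. Overall, the cross-section is a single solid region. The nearest boundary edge runs (4.50, 12.50)→(4.50, 0.00); distance from the point to it = 1.90 mm. The point is not inside any of the regions above, so it lies outside the cross-section (1.90 mm from the nearest boundary).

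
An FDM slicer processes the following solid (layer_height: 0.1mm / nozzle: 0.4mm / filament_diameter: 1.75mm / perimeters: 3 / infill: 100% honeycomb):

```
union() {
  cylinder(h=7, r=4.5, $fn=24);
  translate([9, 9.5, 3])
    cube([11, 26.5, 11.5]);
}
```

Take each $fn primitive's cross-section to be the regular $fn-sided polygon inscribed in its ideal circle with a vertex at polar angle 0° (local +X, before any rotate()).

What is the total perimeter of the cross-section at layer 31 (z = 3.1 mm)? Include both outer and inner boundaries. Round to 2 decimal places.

103.19 mm

At z = 3.1 mm: the r=4.5 cylinder gives a regular 24-gon of circumradius 4.5 (constant along its height) (perimeter = 2·24·4.500·sin(180°/24) = 28.19 mm); the cube at (9, 9.5) is present — its section is the full 11×26.5 rectangle (perimeter 75.00 mm); Taking the union: the 2 present regions are separate (no shared area or edge), so areas and boundary lengths simply add and each stays a separate island — boundary = 103.19 mm. Overall, the cross-section has 2 separate islands. Total boundary length (outer) = 103.19 mm.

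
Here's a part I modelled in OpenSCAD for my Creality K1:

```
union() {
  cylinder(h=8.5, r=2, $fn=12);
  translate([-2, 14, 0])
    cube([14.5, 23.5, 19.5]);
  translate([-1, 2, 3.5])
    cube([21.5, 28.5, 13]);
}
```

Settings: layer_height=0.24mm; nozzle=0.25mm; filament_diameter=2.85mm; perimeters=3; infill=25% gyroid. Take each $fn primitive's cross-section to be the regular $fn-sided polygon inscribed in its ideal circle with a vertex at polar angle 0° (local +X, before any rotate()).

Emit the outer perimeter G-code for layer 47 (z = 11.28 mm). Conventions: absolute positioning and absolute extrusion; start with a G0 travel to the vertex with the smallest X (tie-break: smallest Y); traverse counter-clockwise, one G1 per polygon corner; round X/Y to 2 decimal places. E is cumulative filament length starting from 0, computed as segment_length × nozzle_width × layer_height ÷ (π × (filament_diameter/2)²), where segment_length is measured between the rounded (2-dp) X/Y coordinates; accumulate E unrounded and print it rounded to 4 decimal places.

At z = 11.28 mm: the cylinder does not reach this height (z outside [0, 8.5]); the 14.5×23.5 cube at (-2, 14) contributes its full rectangle; the 21.5×28.5 cube at (-1, 2) contributes its full rectangle; Merging all regions: the regions partially overlap (shared area 222.75 mm²), so overlapping operands fuse into one piece — 1 connected region. The outline is a single polygon with 8 vertices. Extrusion per mm of travel: 0.25 × 0.24 / (π × 1.425²) = 0.009405. Accumulating E over each segment gives final E = 1.0910.

G0 X-2.00 Y14.00 Z11.28
G1 X-1.00 Y14.00 E0.0094
G1 X-1.00 Y2.00 E0.1223
G1 X20.50 Y2.00 E0.3245
G1 X20.50 Y30.50 E0.5925
G1 X12.50 Y30.50 E0.6678
G1 X12.50 Y37.50 E0.7336
G1 X-2.00 Y37.50 E0.8700
G1 X-2.00 Y14.00 E1.0910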